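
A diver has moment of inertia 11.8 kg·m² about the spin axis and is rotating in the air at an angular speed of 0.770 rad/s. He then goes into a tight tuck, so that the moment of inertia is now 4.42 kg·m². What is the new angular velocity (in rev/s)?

With no external torque about the axis, L is conserved: I₁ω₁ = I₂ω₂.
ω₂ = I₁ω₁ / I₂ = (11.80)(0.770 rad/s) / (4.420) = 2.056 rad/s = 0.3272 rev/s.

ω₂ ≈ 0.327 rev/s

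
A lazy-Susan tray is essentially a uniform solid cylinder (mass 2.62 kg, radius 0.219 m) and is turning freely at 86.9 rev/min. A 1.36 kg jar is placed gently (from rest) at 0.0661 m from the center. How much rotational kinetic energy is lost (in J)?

energy lost ≈ 0.225 J

The added mass arrives with no angular momentum about the center, and any external torque about the center is negligible, so the system's angular momentum is conserved.
I_p = ½(2.62)(0.219)² = 0.06283 kg·m².
Added inertia Σmr² = (1.36)(0.0661)² = 0.005942 kg·m²; I_f = 0.06283 + 0.005942 = 0.06877 kg·m².
ω_f = I_p ω_i / I_f = (0.06283)(86.9) / 0.06877 = 79.39 rpm.
KE_i = ½(0.06283)(9.100 rad/s)² = 2.602 J; KE_f = ½(0.06877)(8.314)² = 2.377 J.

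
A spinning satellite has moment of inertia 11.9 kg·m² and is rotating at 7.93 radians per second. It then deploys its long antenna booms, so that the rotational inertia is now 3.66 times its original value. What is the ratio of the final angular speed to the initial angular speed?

With no external torque about the axis, L is conserved: I₁ω₁ = I₂ω₂.
I₂ = 3.66 × 11.9 = 43.55 kg·m².
ω₂/ω₁ = I₁/I₂ = 11.90 / 43.55 = 0.2732.

ω₂/ω₁ ≈ 0.273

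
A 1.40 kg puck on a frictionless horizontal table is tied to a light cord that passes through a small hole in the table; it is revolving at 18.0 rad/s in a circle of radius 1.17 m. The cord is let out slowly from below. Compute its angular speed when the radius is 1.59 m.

ω₂ ≈ 9.75 rad/s

No torque about the axis ⇒ m r₁² ω₁ = m r₂² ω₂.
ω₂ = ω₁ (r₁/r₂)² = (18.0)(1.17/1.59)² = 9.747 rad/s.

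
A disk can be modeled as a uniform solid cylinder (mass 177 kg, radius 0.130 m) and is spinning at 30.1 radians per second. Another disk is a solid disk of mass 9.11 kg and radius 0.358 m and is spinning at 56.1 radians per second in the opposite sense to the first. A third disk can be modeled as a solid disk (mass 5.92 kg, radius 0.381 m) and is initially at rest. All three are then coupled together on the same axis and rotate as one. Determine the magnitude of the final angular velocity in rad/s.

|ω_f| ≈ 4.89 rad/s

The coupling torques are internal; angular momentum about the shared axis is conserved.
Moments of inertia: I_A = ½(177)(0.130)² = 1.496 kg·m²; I_B = ½(9.11)(0.358)² = 0.5838 kg·m²; I_C = ½(5.92)(0.381)² = 0.4297 kg·m².
Taking A's sense as positive: L = (1.496)(30.1) − (0.5838)(56.1) = 12.27 kg·m²·rad/s.
Combined I = 1.496 + 0.5838 + 0.4297 = 2.509 kg·m².
ω_f = L / I = 12.27 / 2.509 = 4.890 rad/s.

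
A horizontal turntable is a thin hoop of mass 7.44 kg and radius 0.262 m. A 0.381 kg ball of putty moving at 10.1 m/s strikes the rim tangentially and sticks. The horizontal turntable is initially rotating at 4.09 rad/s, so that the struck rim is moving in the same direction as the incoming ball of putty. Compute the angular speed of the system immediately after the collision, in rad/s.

About the axle the impulsive forces during the collision are internal, so angular momentum about that axis is conserved.
I_p = (7.44)(0.262)² = 0.5107 kg·m². Taking the sense of the ball of putty's angular momentum as positive, L_{ball} = m v R = (0.381)(10.1)(0.262) = 1.008 kg·m²/s.
L_i = +I_p ω_p + m v R = +(0.5107)(4.09) + 1.008 = 3.097 kg·m²/s.
After sticking, I_f = I_p + m R² = 0.5107 + (0.381)(0.262)² = 0.5369 kg·m².
ω_f = L_i / I_f = 3.097 / 0.5369 = 5.769 rad/s.

|ω_f| ≈ 5.77 rad/s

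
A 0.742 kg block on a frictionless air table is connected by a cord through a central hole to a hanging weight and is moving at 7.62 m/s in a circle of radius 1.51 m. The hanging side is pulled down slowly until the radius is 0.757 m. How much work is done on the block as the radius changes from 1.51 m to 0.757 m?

Central (radial) force ⇒ zero torque about the center ⇒ m v r is constant.
v₂ = v₁ r₁ / r₂ = (7.62)(1.51) / (0.757) = 15.20 m/s.
W = ΔKE = ½m(v₂² − v₁²) = 64.17 J.

W ≈ 64.2 J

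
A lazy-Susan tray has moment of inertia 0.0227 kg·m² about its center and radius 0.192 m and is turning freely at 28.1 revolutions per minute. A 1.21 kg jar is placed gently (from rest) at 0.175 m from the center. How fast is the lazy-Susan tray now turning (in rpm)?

ω_f ≈ 10.7 rpm

No external torque acts about the center; L_before = L_after.
Added inertia Σmr² = (1.21)(0.175)² = 0.03706 kg·m²; I_f = 0.02270 + 0.03706 = 0.05976 kg·m².
ω_f = I_p ω_i / I_f = (0.02270)(28.1) / 0.05976 = 10.67 rpm.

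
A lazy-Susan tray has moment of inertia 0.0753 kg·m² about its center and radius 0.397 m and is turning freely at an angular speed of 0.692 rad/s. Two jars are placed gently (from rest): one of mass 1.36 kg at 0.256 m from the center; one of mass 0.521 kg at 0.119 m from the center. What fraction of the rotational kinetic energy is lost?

No external torque acts about the center; L_before = L_after.
Added inertia Σmr² = (1.36)(0.256)² + (0.521)(0.119)² = 0.09651 kg·m²; I_f = 0.07530 + 0.09651 = 0.1718 kg·m².
ω_f = I_p ω_i / I_f = (0.07530)(0.692) / 0.1718 = 0.3033 rad/s.
KE_i = ½(0.07530)(0.6920 rad/s)² = 0.01803 J; KE_f = ½(0.1718)(0.3033)² = 0.007902 J.
Fraction lost = 0.5617.

fraction ≈ 0.562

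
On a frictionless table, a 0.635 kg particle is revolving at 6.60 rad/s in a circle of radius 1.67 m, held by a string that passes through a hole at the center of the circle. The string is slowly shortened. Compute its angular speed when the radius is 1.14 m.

ω₂ ≈ 14.2 rad/s

No torque about the axis ⇒ m r₁² ω₁ = m r₂² ω₂.
ω₂ = ω₁ (r₁/r₂)² = (6.60)(1.67/1.14)² = 14.16 rad/s.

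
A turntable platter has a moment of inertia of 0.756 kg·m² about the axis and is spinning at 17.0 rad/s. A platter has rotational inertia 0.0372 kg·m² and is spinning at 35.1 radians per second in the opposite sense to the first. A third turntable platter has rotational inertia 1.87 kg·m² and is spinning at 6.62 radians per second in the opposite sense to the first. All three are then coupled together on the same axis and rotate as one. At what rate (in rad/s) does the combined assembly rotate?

|ω_f| ≈ 0.313 rad/s

No external torque acts about the common axis, so total angular momentum is conserved.
Taking A's sense as positive: L = (0.7560)(17.0) − (0.03720)(35.1) − (1.870)(6.62) = -0.8331 kg·m²·rad/s.
Combined I = 0.7560 + 0.03720 + 1.870 = 2.663 kg·m².
ω_f = L / I = -0.8331 / 2.663 = -0.3128 rad/s.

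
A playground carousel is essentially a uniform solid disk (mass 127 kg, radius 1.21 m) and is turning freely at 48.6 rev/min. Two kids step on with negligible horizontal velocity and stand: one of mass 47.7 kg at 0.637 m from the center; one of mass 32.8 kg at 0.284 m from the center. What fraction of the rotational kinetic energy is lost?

No external torque acts about the center; L_before = L_after.
I_p = ½(127)(1.21)² = 92.97 kg·m².
Added inertia Σmr² = (47.7)(0.637)² + (32.8)(0.284)² = 22.00 kg·m²; I_f = 92.97 + 22.00 = 115.0 kg·m².
ω_f = I_p ω_i / I_f = (92.97)(48.6) / 115.0 = 39.30 rpm.
KE_i = ½(92.97)(5.089 rad/s)² = 1204 J; KE_f = ½(115.0)(4.115)² = 973.6 J.
Fraction lost = 0.1914.

fraction ≈ 0.191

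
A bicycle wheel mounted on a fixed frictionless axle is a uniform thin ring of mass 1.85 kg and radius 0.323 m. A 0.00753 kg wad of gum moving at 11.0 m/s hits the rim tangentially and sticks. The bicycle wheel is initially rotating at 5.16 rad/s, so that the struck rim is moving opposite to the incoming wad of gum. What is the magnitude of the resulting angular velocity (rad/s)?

|ω_f| ≈ 5.00 rad/s

The axle reaction passes through the axle and exerts no torque about it; angular momentum about the axle is conserved through the impact.
I_p = (1.85)(0.323)² = 0.1930 kg·m². Taking the sense of the wad of gum's angular momentum as positive, L_{wad} = m v R = (0.00753)(11.0)(0.323) = 0.02675 kg·m²/s.
L_i = −I_p ω_p + m v R = −(0.1930)(5.16) + 0.02675 = -0.9692 kg·m²/s.
After sticking, I_f = I_p + m R² = 0.1930 + (0.00753)(0.323)² = 0.1938 kg·m².
ω_f = L_i / I_f = -0.9692 / 0.1938 = -5.001 rad/s.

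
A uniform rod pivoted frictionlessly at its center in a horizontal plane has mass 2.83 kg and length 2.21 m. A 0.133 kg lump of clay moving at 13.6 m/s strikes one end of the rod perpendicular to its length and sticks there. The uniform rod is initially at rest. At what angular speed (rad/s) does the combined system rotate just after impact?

|ω_f| ≈ 1.52 rad/s

The axle reaction passes through the pivot and exerts no torque about it; angular momentum about the pivot is conserved through the impact.
I_p = (1/12)(2.83)(2.21)² = 1.152 kg·m². Taking the sense of the lump of clay's angular momentum as positive, L_{lump} = m v R = (0.133)(13.6)(2.21/2) = 1.999 kg·m²/s.
L_i = 0 + 1.999 = 1.999 kg·m²/s.
After sticking, I_f = I_p + m R² = 1.152 + (0.133)(2.21/2)² = 1.314 kg·m².
ω_f = L_i / I_f = 1.999 / 1.314 = 1.521 rad/s.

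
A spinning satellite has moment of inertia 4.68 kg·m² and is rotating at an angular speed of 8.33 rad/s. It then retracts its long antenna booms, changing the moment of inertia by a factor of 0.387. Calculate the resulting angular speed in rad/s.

No external torque acts about the spin axis, so angular momentum is conserved.
I₂ = 0.387 × 4.68 = 1.811 kg·m².
ω₂ = I₁ω₁ / I₂ = (4.680)(8.33 rad/s) / (1.811) = 21.52 rad/s.

ω₂ ≈ 21.5 rad/s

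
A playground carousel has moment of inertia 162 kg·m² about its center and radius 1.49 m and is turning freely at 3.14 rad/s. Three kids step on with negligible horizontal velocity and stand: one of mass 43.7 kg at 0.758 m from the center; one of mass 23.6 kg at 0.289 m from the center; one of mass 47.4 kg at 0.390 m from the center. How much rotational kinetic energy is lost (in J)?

energy lost ≈ 140 J

The added mass arrives with no angular momentum about the center, and any external torque about the center is negligible, so the system's angular momentum is conserved.
Added inertia Σmr² = (43.7)(0.758)² + (23.6)(0.289)² + (47.4)(0.390)² = 34.29 kg·m²; I_f = 162.0 + 34.29 = 196.3 kg·m².
ω_f = I_p ω_i / I_f = (162.0)(3.14) / 196.3 = 2.591 rad/s.
KE_i = ½(162.0)(3.140 rad/s)² = 798.6 J; KE_f = ½(196.3)(2.591)² = 659.1 J.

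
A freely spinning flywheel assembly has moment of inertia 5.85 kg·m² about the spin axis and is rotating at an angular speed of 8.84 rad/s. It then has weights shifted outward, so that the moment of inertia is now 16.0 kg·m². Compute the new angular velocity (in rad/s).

Angular momentum about the spin axis is conserved since the torque about it is zero.
ω₂ = I₁ω₁ / I₂ = (5.850)(8.84 rad/s) / (16.00) = 3.232 rad/s.

ω₂ ≈ 3.23 rad/s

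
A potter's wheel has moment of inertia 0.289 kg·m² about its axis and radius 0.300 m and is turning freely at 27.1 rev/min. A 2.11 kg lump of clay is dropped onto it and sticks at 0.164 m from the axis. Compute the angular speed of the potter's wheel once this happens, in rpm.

No external torque acts about the axis; L_before = L_after.
Added inertia Σmr² = (2.11)(0.164)² = 0.05675 kg·m²; I_f = 0.2890 + 0.05675 = 0.3458 kg·m².
ω_f = I_p ω_i / I_f = (0.2890)(27.1) / 0.3458 = 22.65 rpm.

ω_f ≈ 22.7 rpm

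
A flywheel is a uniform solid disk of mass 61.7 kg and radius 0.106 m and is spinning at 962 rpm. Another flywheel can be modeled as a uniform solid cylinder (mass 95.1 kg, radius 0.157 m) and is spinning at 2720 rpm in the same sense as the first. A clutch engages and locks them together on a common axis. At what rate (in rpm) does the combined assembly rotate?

No external torque acts about the common axis, so total angular momentum is conserved.
Moments of inertia: I_A = ½(61.7)(0.106)² = 0.3466 kg·m²; I_B = ½(95.1)(0.157)² = 1.172 kg·m².
Taking A's sense as positive: L = (0.3466)(962) + (1.172)(2720) = 3521 kg·m²·rpm.
Combined I = 0.3466 + 1.172 = 1.519 kg·m².
ω_f = L / I = 3521 / 1.519 = 2319 rpm.

|ω_f| ≈ 2320 rpm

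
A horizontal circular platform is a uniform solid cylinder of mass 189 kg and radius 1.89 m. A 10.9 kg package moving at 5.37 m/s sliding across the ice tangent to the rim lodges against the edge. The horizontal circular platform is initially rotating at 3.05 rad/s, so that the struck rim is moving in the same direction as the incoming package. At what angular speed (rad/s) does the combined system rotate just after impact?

|ω_f| ≈ 3.03 rad/s

About the central axle the impulsive forces during the collision are internal, so angular momentum about that axis is conserved.
I_p = ½(189)(1.89)² = 337.6 kg·m². Taking the sense of the package's angular momentum as positive, L_{package} = m v R = (10.9)(5.37)(1.89) = 110.6 kg·m²/s.
L_i = +I_p ω_p + m v R = +(337.6)(3.05) + 110.6 = 1140 kg·m²/s.
After sticking, I_f = I_p + m R² = 337.6 + (10.9)(1.89)² = 376.5 kg·m².
ω_f = L_i / I_f = 1140 / 376.5 = 3.028 rad/s.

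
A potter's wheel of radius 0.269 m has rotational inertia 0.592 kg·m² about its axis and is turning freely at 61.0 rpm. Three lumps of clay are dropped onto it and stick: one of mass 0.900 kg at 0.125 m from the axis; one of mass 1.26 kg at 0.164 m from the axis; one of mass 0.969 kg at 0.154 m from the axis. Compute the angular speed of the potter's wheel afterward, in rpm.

ω_f ≈ 54.5 rpm

No external torque acts about the axis; L_before = L_after.
Added inertia Σmr² = (0.900)(0.125)² + (1.26)(0.164)² + (0.969)(0.154)² = 0.07093 kg·m²; I_f = 0.5920 + 0.07093 = 0.6629 kg·m².
ω_f = I_p ω_i / I_f = (0.5920)(61.0) / 0.6629 = 54.47 rpm.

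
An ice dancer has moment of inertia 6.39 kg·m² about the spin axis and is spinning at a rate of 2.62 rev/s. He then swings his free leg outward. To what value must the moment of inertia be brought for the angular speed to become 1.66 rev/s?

I₂ ≈ 10.1 kg·m²

Angular momentum about the spin axis is conserved since the torque about it is zero.
I₂ = I₁ω₁ / ω₂ = (6.39)(2.62) / (1.66) = 10.09 kg·m².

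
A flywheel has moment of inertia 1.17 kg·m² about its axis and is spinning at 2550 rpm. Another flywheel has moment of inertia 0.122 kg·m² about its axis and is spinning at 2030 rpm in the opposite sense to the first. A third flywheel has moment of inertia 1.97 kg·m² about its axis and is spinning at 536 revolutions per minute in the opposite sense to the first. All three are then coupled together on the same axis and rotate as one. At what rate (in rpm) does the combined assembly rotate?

|ω_f| ≈ 515 rpm

The coupling torques are internal; angular momentum about the shared axis is conserved.
Taking A's sense as positive: L = (1.170)(2550) − (0.1220)(2030) − (1.970)(536) = 1680 kg·m²·rpm.
Combined I = 1.170 + 0.1220 + 1.970 = 3.262 kg·m².
ω_f = L / I = 1680 / 3.262 = 515.0 rpm.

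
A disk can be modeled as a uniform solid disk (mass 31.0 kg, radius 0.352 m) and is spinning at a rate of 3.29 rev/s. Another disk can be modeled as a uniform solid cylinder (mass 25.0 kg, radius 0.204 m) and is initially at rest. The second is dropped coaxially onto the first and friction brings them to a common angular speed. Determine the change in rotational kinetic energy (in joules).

ΔKE ≈ -87.5 J

The coupling torques are internal; angular momentum about the shared axis is conserved.
Moments of inertia: I_A = ½(31.0)(0.352)² = 1.921 kg·m²; I_B = ½(25.0)(0.204)² = 0.5202 kg·m².
Taking A's sense as positive: L = (1.921)(3.29) = 6.318 kg·m²·rev/s.
Combined I = 1.921 + 0.5202 = 2.441 kg·m².
ω_f = L / I = 6.318 / 2.441 = 2.589 rev/s.
KE_i = ½ΣIω² = 410.3 J; KE_f = ½(2.441)(16.27)² = 322.9 J.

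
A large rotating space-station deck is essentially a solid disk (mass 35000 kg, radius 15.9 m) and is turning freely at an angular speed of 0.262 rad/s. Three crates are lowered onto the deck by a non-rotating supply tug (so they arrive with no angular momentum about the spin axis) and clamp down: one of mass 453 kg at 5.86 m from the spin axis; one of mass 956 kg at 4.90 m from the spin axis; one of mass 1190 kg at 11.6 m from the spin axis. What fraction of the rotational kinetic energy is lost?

The added mass arrives with no angular momentum about the spin axis, and any external torque about the spin axis is negligible, so the system's angular momentum is conserved.
I_p = ½(35000)(15.9)² = 4.424e+06 kg·m².
Added inertia Σmr² = (453)(5.86)² + (956)(4.90)² + (1190)(11.6)² = 1.986e+05 kg·m²; I_f = 4.424e+06 + 1.986e+05 = 4.623e+06 kg·m².
ω_f = I_p ω_i / I_f = (4.424e+06)(0.262) / 4.623e+06 = 0.2507 rad/s.
KE_i = ½(4.424e+06)(0.2620 rad/s)² = 1.518e+05 J; KE_f = ½(4.623e+06)(0.2507)² = 1.453e+05 J.
Fraction lost = 0.04297.

fraction ≈ 0.0430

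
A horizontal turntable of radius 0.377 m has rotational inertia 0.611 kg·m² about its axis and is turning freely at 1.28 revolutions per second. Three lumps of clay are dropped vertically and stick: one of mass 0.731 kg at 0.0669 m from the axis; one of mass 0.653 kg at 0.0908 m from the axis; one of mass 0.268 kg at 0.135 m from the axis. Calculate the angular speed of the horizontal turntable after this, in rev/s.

ω_f ≈ 1.25 rev/s

No external torque acts about the axis; L_before = L_after.
Added inertia Σmr² = (0.731)(0.0669)² + (0.653)(0.0908)² + (0.268)(0.135)² = 0.01354 kg·m²; I_f = 0.6110 + 0.01354 = 0.6245 kg·m².
ω_f = I_p ω_i / I_f = (0.6110)(1.28) / 0.6245 = 1.252 rev/s.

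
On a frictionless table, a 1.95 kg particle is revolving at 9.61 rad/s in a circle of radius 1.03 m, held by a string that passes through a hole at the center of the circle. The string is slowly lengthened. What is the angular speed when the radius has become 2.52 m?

No torque about the axis ⇒ m r₁² ω₁ = m r₂² ω₂.
ω₂ = ω₁ (r₁/r₂)² = (9.61)(1.03/2.52)² = 1.605 rad/s.

ω₂ ≈ 1.61 rad/s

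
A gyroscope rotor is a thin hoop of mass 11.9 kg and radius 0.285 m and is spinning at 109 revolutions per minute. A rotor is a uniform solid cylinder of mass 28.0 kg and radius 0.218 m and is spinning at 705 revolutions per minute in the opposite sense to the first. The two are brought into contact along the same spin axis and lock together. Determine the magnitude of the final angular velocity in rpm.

|ω_f| ≈ 223 rpm

The coupling torques are internal; angular momentum about the shared axis is conserved.
Moments of inertia: I_A = (11.9)(0.285)² = 0.9666 kg·m²; I_B = ½(28.0)(0.218)² = 0.6653 kg·m².
Taking A's sense as positive: L = (0.9666)(109) − (0.6653)(705) = -363.7 kg·m²·rpm.
Combined I = 0.9666 + 0.6653 = 1.632 kg·m².
ω_f = L / I = -363.7 / 1.632 = -222.9 rpm.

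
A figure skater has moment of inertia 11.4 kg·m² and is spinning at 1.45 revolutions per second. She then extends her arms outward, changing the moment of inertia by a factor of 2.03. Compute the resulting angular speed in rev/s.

Angular momentum about the spin axis is conserved since the torque about it is zero.
I₂ = 2.03 × 11.4 = 23.14 kg·m².
ω₂ = I₁ω₁ / I₂ = (11.40)(1.45 rev/s) / (23.14) = 0.7143 rev/s.

ω₂ ≈ 0.714 rev/s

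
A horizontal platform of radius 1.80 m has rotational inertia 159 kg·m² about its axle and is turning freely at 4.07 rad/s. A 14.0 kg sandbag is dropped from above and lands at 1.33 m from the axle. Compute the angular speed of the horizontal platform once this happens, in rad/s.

The added mass arrives with no angular momentum about the axle, and any external torque about the axle is negligible, so the system's angular momentum is conserved.
Added inertia Σmr² = (14.0)(1.33)² = 24.76 kg·m²; I_f = 159.0 + 24.76 = 183.8 kg·m².
ω_f = I_p ω_i / I_f = (159.0)(4.07) / 183.8 = 3.522 rad/s.

ω_f ≈ 3.52 rad/s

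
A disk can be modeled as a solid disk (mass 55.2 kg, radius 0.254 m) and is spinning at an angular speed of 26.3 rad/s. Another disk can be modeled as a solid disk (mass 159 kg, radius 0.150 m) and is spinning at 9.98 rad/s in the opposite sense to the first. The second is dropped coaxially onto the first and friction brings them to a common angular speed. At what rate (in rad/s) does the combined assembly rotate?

|ω_f| ≈ 8.12 rad/s

No external torque acts about the common axis, so total angular momentum is conserved.
Moments of inertia: I_A = ½(55.2)(0.254)² = 1.781 kg·m²; I_B = ½(159)(0.150)² = 1.789 kg·m².
Taking A's sense as positive: L = (1.781)(26.3) − (1.789)(9.98) = 28.98 kg·m²·rad/s.
Combined I = 1.781 + 1.789 = 3.569 kg·m².
ω_f = L / I = 28.98 / 3.569 = 8.119 rad/s.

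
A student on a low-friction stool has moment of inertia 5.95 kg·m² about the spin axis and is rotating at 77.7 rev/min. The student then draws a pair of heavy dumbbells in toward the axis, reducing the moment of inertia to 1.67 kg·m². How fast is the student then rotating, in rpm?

ω₂ ≈ 277 rpm

Angular momentum about the spin axis is conserved since the torque about it is zero.
ω₂ = I₁ω₁ / I₂ = (5.950)(77.7 rpm) / (1.670) = 276.8 rpm.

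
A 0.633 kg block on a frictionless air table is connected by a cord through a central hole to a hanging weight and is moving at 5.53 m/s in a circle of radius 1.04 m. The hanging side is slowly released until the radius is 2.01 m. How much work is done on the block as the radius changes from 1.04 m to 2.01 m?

W ≈ -7.09 J

The only horizontal force on the mass is along the cord (radial), so it exerts no torque about the hole and angular momentum m v r is conserved.
v₂ = v₁ r₁ / r₂ = (5.53)(1.04) / (2.01) = 2.861 m/s.
W = ΔKE = ½m(v₂² − v₁²) = -7.088 J.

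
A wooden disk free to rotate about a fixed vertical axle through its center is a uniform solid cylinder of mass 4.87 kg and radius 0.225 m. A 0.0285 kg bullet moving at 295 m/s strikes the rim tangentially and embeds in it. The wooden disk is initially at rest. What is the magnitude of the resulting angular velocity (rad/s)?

|ω_f| ≈ 15.2 rad/s

About the axle the impulsive forces during the collision are internal, so angular momentum about that axis is conserved.
I_p = ½(4.87)(0.225)² = 0.1233 kg·m². Taking the sense of the bullet's angular momentum as positive, L_{bullet} = m v R = (0.0285)(295)(0.225) = 1.892 kg·m²/s.
L_i = 0 + 1.892 = 1.892 kg·m²/s.
After sticking, I_f = I_p + m R² = 0.1233 + (0.0285)(0.225)² = 0.1247 kg·m².
ω_f = L_i / I_f = 1.892 / 0.1247 = 15.17 rad/s.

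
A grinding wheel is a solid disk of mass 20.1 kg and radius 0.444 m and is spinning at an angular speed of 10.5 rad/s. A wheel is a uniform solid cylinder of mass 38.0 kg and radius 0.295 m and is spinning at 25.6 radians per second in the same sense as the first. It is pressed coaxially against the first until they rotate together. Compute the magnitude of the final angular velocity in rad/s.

No external torque acts about the common axis, so total angular momentum is conserved.
Moments of inertia: I_A = ½(20.1)(0.444)² = 1.981 kg·m²; I_B = ½(38.0)(0.295)² = 1.653 kg·m².
Taking A's sense as positive: L = (1.981)(10.5) + (1.653)(25.6) = 63.13 kg·m²·rad/s.
Combined I = 1.981 + 1.653 = 3.635 kg·m².
ω_f = L / I = 63.13 / 3.635 = 17.37 rad/s.

|ω_f| ≈ 17.4 rad/s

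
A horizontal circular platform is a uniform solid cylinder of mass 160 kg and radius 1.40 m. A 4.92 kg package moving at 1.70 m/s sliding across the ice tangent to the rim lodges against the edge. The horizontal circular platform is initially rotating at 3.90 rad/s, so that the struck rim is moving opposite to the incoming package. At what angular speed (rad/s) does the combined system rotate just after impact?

|ω_f| ≈ 3.60 rad/s

The axle reaction passes through the central axle and exerts no torque about it; angular momentum about the central axle is conserved through the impact.
I_p = ½(160)(1.40)² = 156.8 kg·m². Taking the sense of the package's angular momentum as positive, L_{package} = m v R = (4.92)(1.70)(1.40) = 11.71 kg·m²/s.
L_i = −I_p ω_p + m v R = −(156.8)(3.90) + 11.71 = -599.8 kg·m²/s.
After sticking, I_f = I_p + m R² = 156.8 + (4.92)(1.40)² = 166.4 kg·m².
ω_f = L_i / I_f = -599.8 / 166.4 = -3.604 rad/s.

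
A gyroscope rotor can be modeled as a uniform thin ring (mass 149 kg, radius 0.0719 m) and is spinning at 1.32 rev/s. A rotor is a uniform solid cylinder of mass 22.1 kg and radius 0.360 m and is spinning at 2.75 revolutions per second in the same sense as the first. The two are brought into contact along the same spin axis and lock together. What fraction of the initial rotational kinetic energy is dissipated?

The coupling torques are internal; angular momentum about the shared axis is conserved.
Moments of inertia: I_A = (149)(0.0719)² = 0.7703 kg·m²; I_B = ½(22.1)(0.360)² = 1.432 kg·m².
Taking A's sense as positive: L = (0.7703)(1.32) + (1.432)(2.75) = 4.955 kg·m²·rev/s.
Combined I = 0.7703 + 1.432 = 2.202 kg·m².
ω_f = L / I = 4.955 / 2.202 = 2.250 rev/s.
KE_i = ½ΣIω² = 240.3 J; KE_f = ½(2.202)(14.14)² = 220.1 J.
Fraction dissipated = (KE_i − KE_f)/KE_i = 0.08414.

fraction ≈ 0.0841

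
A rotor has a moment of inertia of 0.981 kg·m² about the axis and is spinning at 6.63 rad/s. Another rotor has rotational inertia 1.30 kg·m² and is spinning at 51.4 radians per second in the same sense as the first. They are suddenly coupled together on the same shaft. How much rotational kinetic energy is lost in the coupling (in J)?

ΔKE lost ≈ 560 J

The coupling torques are internal; angular momentum about the shared axis is conserved.
Taking A's sense as positive: L = (0.9810)(6.63) + (1.300)(51.4) = 73.32 kg·m²·rad/s.
Combined I = 0.9810 + 1.300 = 2.281 kg·m².
ω_f = L / I = 73.32 / 2.281 = 32.15 rad/s.
KE_i = ½ΣIω² = 1739 J; KE_f = ½(2.281)(32.15)² = 1179 J.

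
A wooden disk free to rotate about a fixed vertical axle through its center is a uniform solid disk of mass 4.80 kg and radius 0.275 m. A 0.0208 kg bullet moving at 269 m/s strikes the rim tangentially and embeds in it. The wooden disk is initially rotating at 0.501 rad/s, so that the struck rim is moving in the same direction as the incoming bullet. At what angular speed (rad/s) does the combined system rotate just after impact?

About the axle the impulsive forces during the collision are internal, so angular momentum about that axis is conserved.
I_p = ½(4.80)(0.275)² = 0.1815 kg·m². Taking the sense of the bullet's angular momentum as positive, L_{bullet} = m v R = (0.0208)(269)(0.275) = 1.539 kg·m²/s.
L_i = +I_p ω_p + m v R = +(0.1815)(0.501) + 1.539 = 1.630 kg·m²/s.
After sticking, I_f = I_p + m R² = 0.1815 + (0.0208)(0.275)² = 0.1831 kg·m².
ω_f = L_i / I_f = 1.630 / 0.1831 = 8.901 rad/s.

|ω_f| ≈ 8.90 rad/s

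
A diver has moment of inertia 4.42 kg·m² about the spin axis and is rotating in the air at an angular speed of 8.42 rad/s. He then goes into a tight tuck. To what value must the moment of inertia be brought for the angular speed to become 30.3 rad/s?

With no external torque about the axis, L is conserved: I₁ω₁ = I₂ω₂.
I₂ = I₁ω₁ / ω₂ = (4.42)(8.42) / (30.3) = 1.228 kg·m².

I₂ ≈ 1.23 kg·m²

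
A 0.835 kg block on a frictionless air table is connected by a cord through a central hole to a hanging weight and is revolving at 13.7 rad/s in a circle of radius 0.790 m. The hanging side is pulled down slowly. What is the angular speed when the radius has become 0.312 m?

The constraining force is radial, so m r² ω about the center is conserved.
ω₂ = ω₁ (r₁/r₂)² = (13.7)(0.790/0.312)² = 87.83 rad/s.

ω₂ ≈ 87.8 rad/s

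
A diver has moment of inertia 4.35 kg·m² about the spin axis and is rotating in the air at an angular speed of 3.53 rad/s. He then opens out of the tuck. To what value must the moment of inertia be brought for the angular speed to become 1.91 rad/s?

I₂ ≈ 8.04 kg·m²

With no external torque about the axis, L is conserved: I₁ω₁ = I₂ω₂.
I₂ = I₁ω₁ / ω₂ = (4.35)(3.53) / (1.91) = 8.040 kg·m².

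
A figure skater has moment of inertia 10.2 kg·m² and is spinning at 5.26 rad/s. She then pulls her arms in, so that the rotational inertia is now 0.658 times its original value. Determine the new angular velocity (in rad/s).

ω₂ ≈ 7.99 rad/s

With no external torque about the axis, L is conserved: I₁ω₁ = I₂ω₂.
I₂ = 0.658 × 10.2 = 6.712 kg·m².
ω₂ = I₁ω₁ / I₂ = (10.20)(5.26 rad/s) / (6.712) = 7.994 rad/s.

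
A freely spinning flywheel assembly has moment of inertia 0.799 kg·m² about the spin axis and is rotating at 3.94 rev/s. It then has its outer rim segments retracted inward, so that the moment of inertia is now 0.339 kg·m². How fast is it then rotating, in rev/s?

With no external torque about the axis, L is conserved: I₁ω₁ = I₂ω₂.
ω₂ = I₁ω₁ / I₂ = (0.7990)(3.94 rev/s) / (0.3390) = 9.286 rev/s.

ω₂ ≈ 9.29 rev/s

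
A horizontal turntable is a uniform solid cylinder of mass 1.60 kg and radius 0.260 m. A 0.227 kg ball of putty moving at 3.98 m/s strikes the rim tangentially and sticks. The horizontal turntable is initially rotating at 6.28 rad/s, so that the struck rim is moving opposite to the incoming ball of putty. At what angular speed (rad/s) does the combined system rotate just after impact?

About the axle the impulsive forces during the collision are internal, so angular momentum about that axis is conserved.
I_p = ½(1.60)(0.260)² = 0.05408 kg·m². Taking the sense of the ball of putty's angular momentum as positive, L_{ball} = m v R = (0.227)(3.98)(0.260) = 0.2349 kg·m²/s.
L_i = −I_p ω_p + m v R = −(0.05408)(6.28) + 0.2349 = -0.1047 kg·m²/s.
After sticking, I_f = I_p + m R² = 0.05408 + (0.227)(0.260)² = 0.06943 kg·m².
ω_f = L_i / I_f = -0.1047 / 0.06943 = -1.508 rad/s.

|ω_f| ≈ 1.51 rad/s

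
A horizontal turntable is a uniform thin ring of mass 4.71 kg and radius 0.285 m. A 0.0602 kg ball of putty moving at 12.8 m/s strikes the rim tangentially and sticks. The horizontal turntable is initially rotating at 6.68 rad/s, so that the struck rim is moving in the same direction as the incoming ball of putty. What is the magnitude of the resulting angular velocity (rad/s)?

|ω_f| ≈ 7.16 rad/s

About the axle the impulsive forces during the collision are internal, so angular momentum about that axis is conserved.
I_p = (4.71)(0.285)² = 0.3826 kg·m². Taking the sense of the ball of putty's angular momentum as positive, L_{ball} = m v R = (0.0602)(12.8)(0.285) = 0.2196 kg·m²/s.
L_i = +I_p ω_p + m v R = +(0.3826)(6.68) + 0.2196 = 2.775 kg·m²/s.
After sticking, I_f = I_p + m R² = 0.3826 + (0.0602)(0.285)² = 0.3875 kg·m².
ω_f = L_i / I_f = 2.775 / 0.3875 = 7.162 rad/s.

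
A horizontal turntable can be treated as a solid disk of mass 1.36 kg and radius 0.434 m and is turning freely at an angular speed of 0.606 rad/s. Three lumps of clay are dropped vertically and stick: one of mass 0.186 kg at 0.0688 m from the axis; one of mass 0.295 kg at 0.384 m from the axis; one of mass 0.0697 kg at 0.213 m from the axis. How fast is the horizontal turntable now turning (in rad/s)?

ω_f ≈ 0.442 rad/s

No external torque acts about the axis; L_before = L_after.
I_p = ½(1.36)(0.434)² = 0.1281 kg·m².
Added inertia Σmr² = (0.186)(0.0688)² + (0.295)(0.384)² + (0.0697)(0.213)² = 0.04754 kg·m²; I_f = 0.1281 + 0.04754 = 0.1756 kg·m².
ω_f = I_p ω_i / I_f = (0.1281)(0.606) / 0.1756 = 0.4420 rad/s.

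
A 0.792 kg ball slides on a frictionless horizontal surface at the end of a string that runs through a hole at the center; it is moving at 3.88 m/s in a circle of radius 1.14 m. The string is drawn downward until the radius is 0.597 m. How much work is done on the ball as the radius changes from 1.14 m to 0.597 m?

The only horizontal force on the mass is along the cord (radial), so it exerts no torque about the hole and angular momentum m v r is conserved.
v₂ = v₁ r₁ / r₂ = (3.88)(1.14) / (0.597) = 7.409 m/s.
W = ΔKE = ½m(v₂² − v₁²) = 15.78 J.

W ≈ 15.8 J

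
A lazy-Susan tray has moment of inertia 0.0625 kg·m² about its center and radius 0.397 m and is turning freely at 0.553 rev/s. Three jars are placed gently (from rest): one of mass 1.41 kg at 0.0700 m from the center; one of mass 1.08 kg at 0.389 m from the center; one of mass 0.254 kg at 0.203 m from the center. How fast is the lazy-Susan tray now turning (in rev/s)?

ω_f ≈ 0.142 rev/s

No external torque acts about the center; L_before = L_after.
Added inertia Σmr² = (1.41)(0.0700)² + (1.08)(0.389)² + (0.254)(0.203)² = 0.1808 kg·m²; I_f = 0.06250 + 0.1808 = 0.2433 kg·m².
ω_f = I_p ω_i / I_f = (0.06250)(0.553) / 0.2433 = 0.1421 rev/s.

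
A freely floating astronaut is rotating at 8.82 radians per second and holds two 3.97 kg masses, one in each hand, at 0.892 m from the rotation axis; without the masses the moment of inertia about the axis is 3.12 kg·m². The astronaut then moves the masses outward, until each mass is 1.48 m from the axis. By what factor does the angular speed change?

No external torque acts about the spin axis, so angular momentum is conserved.
I₁ = 3.12 + 2(3.97)(0.892)² = 9.438 kg·m²; I₂ = 3.12 + 2(3.97)(1.48)² = 20.51 kg·m².
ω₂/ω₁ = I₁/I₂ = 9.438 / 20.51 = 0.4601.

ω₂/ω₁ ≈ 0.460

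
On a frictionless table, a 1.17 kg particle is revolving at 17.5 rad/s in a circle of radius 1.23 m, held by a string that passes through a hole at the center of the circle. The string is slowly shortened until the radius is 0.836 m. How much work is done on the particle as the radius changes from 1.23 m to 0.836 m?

W ≈ 316 J

No torque about the axis ⇒ m r₁² ω₁ = m r₂² ω₂.
ω₂ = ω₁ (r₁/r₂)² = (17.5)(1.23/0.836)² = 37.88 rad/s.
W = ΔKE = ½m(v₂² − v₁²) = 315.7 J.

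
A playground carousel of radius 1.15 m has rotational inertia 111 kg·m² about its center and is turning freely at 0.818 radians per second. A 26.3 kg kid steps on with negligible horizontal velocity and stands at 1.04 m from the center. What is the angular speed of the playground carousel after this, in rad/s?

ω_f ≈ 0.651 rad/s

No external torque acts about the center; L_before = L_after.
Added inertia Σmr² = (26.3)(1.04)² = 28.45 kg·m²; I_f = 111.0 + 28.45 = 139.4 kg·m².
ω_f = I_p ω_i / I_f = (111.0)(0.818) / 139.4 = 0.6511 rad/s.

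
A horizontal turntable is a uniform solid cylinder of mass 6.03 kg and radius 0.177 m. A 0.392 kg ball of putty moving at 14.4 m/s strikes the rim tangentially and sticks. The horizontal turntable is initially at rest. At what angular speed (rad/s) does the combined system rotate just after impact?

|ω_f| ≈ 9.36 rad/s

The axle reaction passes through the axle and exerts no torque about it; angular momentum about the axle is conserved through the impact.
I_p = ½(6.03)(0.177)² = 0.09446 kg·m². Taking the sense of the ball of putty's angular momentum as positive, L_{ball} = m v R = (0.392)(14.4)(0.177) = 0.9991 kg·m²/s.
L_i = 0 + 0.9991 = 0.9991 kg·m²/s.
After sticking, I_f = I_p + m R² = 0.09446 + (0.392)(0.177)² = 0.1067 kg·m².
ω_f = L_i / I_f = 0.9991 / 0.1067 = 9.361 rad/s.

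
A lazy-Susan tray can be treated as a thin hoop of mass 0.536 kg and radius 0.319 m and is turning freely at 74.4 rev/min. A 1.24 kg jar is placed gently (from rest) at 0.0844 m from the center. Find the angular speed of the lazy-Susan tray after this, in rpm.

ω_f ≈ 64.0 rpm

No external torque acts about the center; L_before = L_after.
I_p = (0.536)(0.319)² = 0.05454 kg·m².
Added inertia Σmr² = (1.24)(0.0844)² = 0.008833 kg·m²; I_f = 0.05454 + 0.008833 = 0.06338 kg·m².
ω_f = I_p ω_i / I_f = (0.05454)(74.4) / 0.06338 = 64.03 rpm.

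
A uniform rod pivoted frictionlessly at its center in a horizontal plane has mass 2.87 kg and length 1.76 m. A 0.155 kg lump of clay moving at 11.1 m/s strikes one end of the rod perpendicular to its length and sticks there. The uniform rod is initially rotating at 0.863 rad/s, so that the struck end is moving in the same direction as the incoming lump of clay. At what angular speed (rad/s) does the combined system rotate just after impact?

|ω_f| ≈ 2.50 rad/s

The axle reaction passes through the pivot and exerts no torque about it; angular momentum about the pivot is conserved through the impact.
I_p = (1/12)(2.87)(1.76)² = 0.7408 kg·m². Taking the sense of the lump of clay's angular momentum as positive, L_{lump} = m v R = (0.155)(11.1)(1.76/2) = 1.514 kg·m²/s.
L_i = +I_p ω_p + m v R = +(0.7408)(0.863) + 1.514 = 2.153 kg·m²/s.
After sticking, I_f = I_p + m R² = 0.7408 + (0.155)(1.76/2)² = 0.8609 kg·m².
ω_f = L_i / I_f = 2.153 / 0.8609 = 2.501 rad/s.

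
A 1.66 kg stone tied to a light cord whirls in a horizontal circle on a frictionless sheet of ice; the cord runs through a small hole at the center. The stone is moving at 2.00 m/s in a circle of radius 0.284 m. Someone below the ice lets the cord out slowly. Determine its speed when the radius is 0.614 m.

v₂ ≈ 0.925 m/s

Central (radial) force ⇒ zero torque about the center ⇒ m v r is constant.
v₂ = v₁ r₁ / r₂ = (2.00)(0.284) / (0.614) = 0.9251 m/s.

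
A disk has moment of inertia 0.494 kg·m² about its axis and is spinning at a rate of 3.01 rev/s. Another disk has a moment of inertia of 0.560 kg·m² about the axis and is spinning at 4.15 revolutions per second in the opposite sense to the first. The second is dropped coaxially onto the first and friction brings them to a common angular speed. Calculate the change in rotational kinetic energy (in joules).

ΔKE ≈ -266 J

No external torque acts about the common axis, so total angular momentum is conserved.
Taking A's sense as positive: L = (0.4940)(3.01) − (0.5600)(4.15) = -0.8371 kg·m²·rev/s.
Combined I = 0.4940 + 0.5600 = 1.054 kg·m².
ω_f = L / I = -0.8371 / 1.054 = -0.7942 rev/s.
KE_i = ½ΣIω² = 278.7 J; KE_f = ½(1.054)(4.990)² = 13.12 J.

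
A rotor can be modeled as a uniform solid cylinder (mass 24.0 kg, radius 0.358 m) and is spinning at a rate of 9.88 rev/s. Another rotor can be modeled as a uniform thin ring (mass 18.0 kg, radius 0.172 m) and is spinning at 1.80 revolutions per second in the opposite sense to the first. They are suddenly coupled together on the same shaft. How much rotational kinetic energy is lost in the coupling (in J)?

ΔKE lost ≈ 1070 J

No external torque acts about the common axis, so total angular momentum is conserved.
Moments of inertia: I_A = ½(24.0)(0.358)² = 1.538 kg·m²; I_B = (18.0)(0.172)² = 0.5325 kg·m².
Taking A's sense as positive: L = (1.538)(9.88) − (0.5325)(1.80) = 14.24 kg·m²·rev/s.
Combined I = 1.538 + 0.5325 = 2.070 kg·m².
ω_f = L / I = 14.24 / 2.070 = 6.876 rev/s.
KE_i = ½ΣIω² = 2997 J; KE_f = ½(2.070)(43.20)² = 1932 J.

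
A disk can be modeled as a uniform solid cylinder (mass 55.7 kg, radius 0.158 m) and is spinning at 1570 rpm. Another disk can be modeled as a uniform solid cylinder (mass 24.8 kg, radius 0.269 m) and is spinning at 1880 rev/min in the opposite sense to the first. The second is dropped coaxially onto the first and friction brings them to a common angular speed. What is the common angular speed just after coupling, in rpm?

No external torque acts about the common axis, so total angular momentum is conserved.
Moments of inertia: I_A = ½(55.7)(0.158)² = 0.6952 kg·m²; I_B = ½(24.8)(0.269)² = 0.8973 kg·m².
Taking A's sense as positive: L = (0.6952)(1570) − (0.8973)(1880) = -595.3 kg·m²·rpm.
Combined I = 0.6952 + 0.8973 = 1.593 kg·m².
ω_f = L / I = -595.3 / 1.593 = -373.8 rpm.

|ω_f| ≈ 374 rpm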